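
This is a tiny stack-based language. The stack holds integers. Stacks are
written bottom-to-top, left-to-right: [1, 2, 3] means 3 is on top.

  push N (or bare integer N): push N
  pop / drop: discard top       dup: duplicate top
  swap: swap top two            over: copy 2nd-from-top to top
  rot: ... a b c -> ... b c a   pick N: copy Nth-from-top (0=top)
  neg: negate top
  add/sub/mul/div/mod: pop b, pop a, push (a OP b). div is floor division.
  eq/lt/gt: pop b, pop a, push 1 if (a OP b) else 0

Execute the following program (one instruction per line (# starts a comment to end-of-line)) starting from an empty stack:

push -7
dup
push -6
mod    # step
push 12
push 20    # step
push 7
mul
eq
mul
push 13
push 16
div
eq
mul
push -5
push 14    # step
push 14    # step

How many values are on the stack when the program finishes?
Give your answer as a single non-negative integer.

Answer: 4

Derivation:
After 'push -7': stack = [-7] (depth 1)
After 'dup': stack = [-7, -7] (depth 2)
After 'push -6': stack = [-7, -7, -6] (depth 3)
After 'mod': stack = [-7, -1] (depth 2)
After 'push 12': stack = [-7, -1, 12] (depth 3)
After 'push 20': stack = [-7, -1, 12, 20] (depth 4)
After 'push 7': stack = [-7, -1, 12, 20, 7] (depth 5)
After 'mul': stack = [-7, -1, 12, 140] (depth 4)
After 'eq': stack = [-7, -1, 0] (depth 3)
After 'mul': stack = [-7, 0] (depth 2)
After 'push 13': stack = [-7, 0, 13] (depth 3)
After 'push 16': stack = [-7, 0, 13, 16] (depth 4)
After 'div': stack = [-7, 0, 0] (depth 3)
After 'eq': stack = [-7, 1] (depth 2)
After 'mul': stack = [-7] (depth 1)
After 'push -5': stack = [-7, -5] (depth 2)
After 'push 14': stack = [-7, -5, 14] (depth 3)
After 'push 14': stack = [-7, -5, 14, 14] (depth 4)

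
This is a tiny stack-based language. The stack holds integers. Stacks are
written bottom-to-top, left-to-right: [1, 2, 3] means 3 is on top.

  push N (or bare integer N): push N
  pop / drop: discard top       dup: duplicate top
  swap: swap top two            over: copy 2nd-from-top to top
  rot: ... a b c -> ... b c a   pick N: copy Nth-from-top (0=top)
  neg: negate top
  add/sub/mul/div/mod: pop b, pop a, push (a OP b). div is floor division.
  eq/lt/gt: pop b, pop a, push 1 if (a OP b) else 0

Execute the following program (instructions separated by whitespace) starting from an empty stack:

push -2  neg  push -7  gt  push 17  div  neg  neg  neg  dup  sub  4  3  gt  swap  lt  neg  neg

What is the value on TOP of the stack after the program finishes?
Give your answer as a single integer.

After 'push -2': [-2]
After 'neg': [2]
After 'push -7': [2, -7]
After 'gt': [1]
After 'push 17': [1, 17]
After 'div': [0]
After 'neg': [0]
After 'neg': [0]
After 'neg': [0]
After 'dup': [0, 0]
After 'sub': [0]
After 'push 4': [0, 4]
After 'push 3': [0, 4, 3]
After 'gt': [0, 1]
After 'swap': [1, 0]
After 'lt': [0]
After 'neg': [0]
After 'neg': [0]

Answer: 0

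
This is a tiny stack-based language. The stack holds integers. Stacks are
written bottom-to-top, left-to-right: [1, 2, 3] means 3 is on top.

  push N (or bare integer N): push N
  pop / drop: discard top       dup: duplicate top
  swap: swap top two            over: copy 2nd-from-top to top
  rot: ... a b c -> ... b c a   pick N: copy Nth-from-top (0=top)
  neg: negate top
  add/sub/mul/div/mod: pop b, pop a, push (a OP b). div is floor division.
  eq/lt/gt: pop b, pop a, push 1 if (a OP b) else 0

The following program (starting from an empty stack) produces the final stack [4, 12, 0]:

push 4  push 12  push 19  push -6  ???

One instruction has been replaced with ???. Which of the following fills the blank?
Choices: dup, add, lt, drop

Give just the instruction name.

Answer: lt

Derivation:
Stack before ???: [4, 12, 19, -6]
Stack after ???:  [4, 12, 0]
Checking each choice:
  dup: produces [4, 12, 19, -6, -6]
  add: produces [4, 12, 13]
  lt: MATCH
  drop: produces [4, 12, 19]


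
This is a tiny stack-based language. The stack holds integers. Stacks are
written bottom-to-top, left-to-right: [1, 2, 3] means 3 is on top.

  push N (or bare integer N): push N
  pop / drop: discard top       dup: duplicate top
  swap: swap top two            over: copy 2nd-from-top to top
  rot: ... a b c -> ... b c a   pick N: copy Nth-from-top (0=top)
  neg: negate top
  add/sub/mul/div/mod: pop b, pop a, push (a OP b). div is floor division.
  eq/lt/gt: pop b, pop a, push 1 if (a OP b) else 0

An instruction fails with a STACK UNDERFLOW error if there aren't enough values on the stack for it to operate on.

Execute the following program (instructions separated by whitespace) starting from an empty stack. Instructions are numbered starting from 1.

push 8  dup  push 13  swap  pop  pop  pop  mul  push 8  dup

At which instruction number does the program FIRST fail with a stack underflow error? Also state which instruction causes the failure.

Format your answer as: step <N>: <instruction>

Answer: step 8: mul

Derivation:
Step 1 ('push 8'): stack = [8], depth = 1
Step 2 ('dup'): stack = [8, 8], depth = 2
Step 3 ('push 13'): stack = [8, 8, 13], depth = 3
Step 4 ('swap'): stack = [8, 13, 8], depth = 3
Step 5 ('pop'): stack = [8, 13], depth = 2
Step 6 ('pop'): stack = [8], depth = 1
Step 7 ('pop'): stack = [], depth = 0
Step 8 ('mul'): needs 2 value(s) but depth is 0 — STACK UNDERFLOW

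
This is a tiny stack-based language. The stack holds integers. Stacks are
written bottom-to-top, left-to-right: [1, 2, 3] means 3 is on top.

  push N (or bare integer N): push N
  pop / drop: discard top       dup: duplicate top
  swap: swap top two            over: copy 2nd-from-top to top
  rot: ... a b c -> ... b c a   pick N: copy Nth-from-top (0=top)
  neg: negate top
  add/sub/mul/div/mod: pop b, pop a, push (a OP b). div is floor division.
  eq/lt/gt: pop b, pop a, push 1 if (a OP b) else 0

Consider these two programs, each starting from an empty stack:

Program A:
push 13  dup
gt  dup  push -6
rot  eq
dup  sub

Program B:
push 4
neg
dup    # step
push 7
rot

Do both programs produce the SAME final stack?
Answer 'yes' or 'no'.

Answer: no

Derivation:
Program A trace:
  After 'push 13': [13]
  After 'dup': [13, 13]
  After 'gt': [0]
  After 'dup': [0, 0]
  After 'push -6': [0, 0, -6]
  After 'rot': [0, -6, 0]
  After 'eq': [0, 0]
  After 'dup': [0, 0, 0]
  After 'sub': [0, 0]
Program A final stack: [0, 0]

Program B trace:
  After 'push 4': [4]
  After 'neg': [-4]
  After 'dup': [-4, -4]
  After 'push 7': [-4, -4, 7]
  After 'rot': [-4, 7, -4]
Program B final stack: [-4, 7, -4]
Same: no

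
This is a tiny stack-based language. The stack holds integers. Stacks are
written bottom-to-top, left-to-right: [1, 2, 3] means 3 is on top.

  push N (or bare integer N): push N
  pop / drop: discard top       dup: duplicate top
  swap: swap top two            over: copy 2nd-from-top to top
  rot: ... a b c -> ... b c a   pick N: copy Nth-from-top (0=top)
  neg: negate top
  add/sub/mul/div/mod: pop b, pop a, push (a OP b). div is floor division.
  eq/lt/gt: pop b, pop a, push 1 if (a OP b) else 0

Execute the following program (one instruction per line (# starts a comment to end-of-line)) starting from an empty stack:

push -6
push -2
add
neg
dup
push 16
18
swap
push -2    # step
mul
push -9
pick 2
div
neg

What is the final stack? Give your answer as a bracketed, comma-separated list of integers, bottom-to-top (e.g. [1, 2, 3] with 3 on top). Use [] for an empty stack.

Answer: [8, 8, 18, -32, 1]

Derivation:
After 'push -6': [-6]
After 'push -2': [-6, -2]
After 'add': [-8]
After 'neg': [8]
After 'dup': [8, 8]
After 'push 16': [8, 8, 16]
After 'push 18': [8, 8, 16, 18]
After 'swap': [8, 8, 18, 16]
After 'push -2': [8, 8, 18, 16, -2]
After 'mul': [8, 8, 18, -32]
After 'push -9': [8, 8, 18, -32, -9]
After 'pick 2': [8, 8, 18, -32, -9, 18]
After 'div': [8, 8, 18, -32, -1]
After 'neg': [8, 8, 18, -32, 1]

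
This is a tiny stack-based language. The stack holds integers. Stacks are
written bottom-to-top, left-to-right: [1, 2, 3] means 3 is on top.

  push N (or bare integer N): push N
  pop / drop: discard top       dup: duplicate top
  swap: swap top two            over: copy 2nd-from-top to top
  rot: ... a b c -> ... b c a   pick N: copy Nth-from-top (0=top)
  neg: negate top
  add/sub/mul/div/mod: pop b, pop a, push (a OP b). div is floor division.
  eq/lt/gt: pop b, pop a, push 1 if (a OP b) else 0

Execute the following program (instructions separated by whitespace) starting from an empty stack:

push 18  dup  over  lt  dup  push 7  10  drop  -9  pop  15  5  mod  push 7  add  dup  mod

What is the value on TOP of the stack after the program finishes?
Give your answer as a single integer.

After 'push 18': [18]
After 'dup': [18, 18]
After 'over': [18, 18, 18]
After 'lt': [18, 0]
After 'dup': [18, 0, 0]
After 'push 7': [18, 0, 0, 7]
After 'push 10': [18, 0, 0, 7, 10]
After 'drop': [18, 0, 0, 7]
After 'push -9': [18, 0, 0, 7, -9]
After 'pop': [18, 0, 0, 7]
After 'push 15': [18, 0, 0, 7, 15]
After 'push 5': [18, 0, 0, 7, 15, 5]
After 'mod': [18, 0, 0, 7, 0]
After 'push 7': [18, 0, 0, 7, 0, 7]
After 'add': [18, 0, 0, 7, 7]
After 'dup': [18, 0, 0, 7, 7, 7]
After 'mod': [18, 0, 0, 7, 0]

Answer: 0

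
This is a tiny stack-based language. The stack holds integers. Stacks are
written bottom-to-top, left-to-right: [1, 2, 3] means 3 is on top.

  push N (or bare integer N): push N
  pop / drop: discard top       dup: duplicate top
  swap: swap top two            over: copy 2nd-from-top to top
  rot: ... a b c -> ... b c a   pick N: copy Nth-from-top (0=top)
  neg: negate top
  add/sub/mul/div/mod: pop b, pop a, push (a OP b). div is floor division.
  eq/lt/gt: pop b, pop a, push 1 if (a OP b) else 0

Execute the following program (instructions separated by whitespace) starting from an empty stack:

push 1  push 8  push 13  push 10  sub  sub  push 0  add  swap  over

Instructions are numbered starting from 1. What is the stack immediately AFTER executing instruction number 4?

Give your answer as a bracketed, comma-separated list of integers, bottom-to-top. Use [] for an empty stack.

Answer: [1, 8, 13, 10]

Derivation:
Step 1 ('push 1'): [1]
Step 2 ('push 8'): [1, 8]
Step 3 ('push 13'): [1, 8, 13]
Step 4 ('push 10'): [1, 8, 13, 10]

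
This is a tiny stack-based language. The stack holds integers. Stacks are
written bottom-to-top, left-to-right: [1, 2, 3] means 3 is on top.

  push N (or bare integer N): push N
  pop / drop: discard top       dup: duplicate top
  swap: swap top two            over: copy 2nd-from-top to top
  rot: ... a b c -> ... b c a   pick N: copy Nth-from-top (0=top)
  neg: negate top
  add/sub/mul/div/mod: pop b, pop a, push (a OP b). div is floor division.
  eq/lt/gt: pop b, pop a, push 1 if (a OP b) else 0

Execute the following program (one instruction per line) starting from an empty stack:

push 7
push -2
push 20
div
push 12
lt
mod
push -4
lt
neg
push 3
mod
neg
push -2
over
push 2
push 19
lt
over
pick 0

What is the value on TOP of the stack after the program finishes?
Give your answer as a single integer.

After 'push 7': [7]
After 'push -2': [7, -2]
After 'push 20': [7, -2, 20]
After 'div': [7, -1]
After 'push 12': [7, -1, 12]
After 'lt': [7, 1]
After 'mod': [0]
After 'push -4': [0, -4]
After 'lt': [0]
After 'neg': [0]
After 'push 3': [0, 3]
After 'mod': [0]
After 'neg': [0]
After 'push -2': [0, -2]
After 'over': [0, -2, 0]
After 'push 2': [0, -2, 0, 2]
After 'push 19': [0, -2, 0, 2, 19]
After 'lt': [0, -2, 0, 1]
After 'over': [0, -2, 0, 1, 0]
After 'pick 0': [0, -2, 0, 1, 0, 0]

Answer: 0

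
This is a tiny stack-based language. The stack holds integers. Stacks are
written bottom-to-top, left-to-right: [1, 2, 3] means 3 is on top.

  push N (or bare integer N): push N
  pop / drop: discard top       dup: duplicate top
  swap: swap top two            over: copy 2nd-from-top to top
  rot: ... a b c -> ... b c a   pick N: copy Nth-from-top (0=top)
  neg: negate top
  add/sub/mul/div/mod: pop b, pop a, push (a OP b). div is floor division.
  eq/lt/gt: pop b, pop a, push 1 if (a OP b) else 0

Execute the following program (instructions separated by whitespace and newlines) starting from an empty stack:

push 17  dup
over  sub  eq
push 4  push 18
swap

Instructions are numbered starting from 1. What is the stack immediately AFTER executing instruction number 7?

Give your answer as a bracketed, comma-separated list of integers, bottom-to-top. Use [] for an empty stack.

Answer: [0, 4, 18]

Derivation:
Step 1 ('push 17'): [17]
Step 2 ('dup'): [17, 17]
Step 3 ('over'): [17, 17, 17]
Step 4 ('sub'): [17, 0]
Step 5 ('eq'): [0]
Step 6 ('push 4'): [0, 4]
Step 7 ('push 18'): [0, 4, 18]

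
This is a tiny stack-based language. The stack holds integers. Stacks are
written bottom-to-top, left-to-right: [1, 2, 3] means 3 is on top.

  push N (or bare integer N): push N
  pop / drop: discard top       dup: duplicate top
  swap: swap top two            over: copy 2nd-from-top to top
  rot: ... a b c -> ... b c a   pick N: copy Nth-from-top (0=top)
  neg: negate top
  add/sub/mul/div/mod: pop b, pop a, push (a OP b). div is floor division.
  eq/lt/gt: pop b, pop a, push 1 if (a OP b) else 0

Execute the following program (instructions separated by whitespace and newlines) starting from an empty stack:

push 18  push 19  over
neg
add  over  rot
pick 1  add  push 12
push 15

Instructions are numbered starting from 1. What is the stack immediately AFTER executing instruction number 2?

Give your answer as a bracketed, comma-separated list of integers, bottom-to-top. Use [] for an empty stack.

Answer: [18, 19]

Derivation:
Step 1 ('push 18'): [18]
Step 2 ('push 19'): [18, 19]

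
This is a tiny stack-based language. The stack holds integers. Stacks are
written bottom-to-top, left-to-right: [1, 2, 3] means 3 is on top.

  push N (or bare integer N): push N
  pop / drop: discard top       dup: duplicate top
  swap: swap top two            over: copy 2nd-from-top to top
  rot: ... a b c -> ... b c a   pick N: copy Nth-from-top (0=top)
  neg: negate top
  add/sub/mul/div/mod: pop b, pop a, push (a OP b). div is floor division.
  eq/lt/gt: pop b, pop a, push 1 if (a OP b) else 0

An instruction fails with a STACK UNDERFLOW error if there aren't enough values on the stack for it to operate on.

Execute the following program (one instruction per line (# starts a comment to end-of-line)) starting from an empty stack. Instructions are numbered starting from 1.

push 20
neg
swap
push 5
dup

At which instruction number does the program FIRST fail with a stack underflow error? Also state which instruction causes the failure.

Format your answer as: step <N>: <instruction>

Answer: step 3: swap

Derivation:
Step 1 ('push 20'): stack = [20], depth = 1
Step 2 ('neg'): stack = [-20], depth = 1
Step 3 ('swap'): needs 2 value(s) but depth is 1 — STACK UNDERFLOW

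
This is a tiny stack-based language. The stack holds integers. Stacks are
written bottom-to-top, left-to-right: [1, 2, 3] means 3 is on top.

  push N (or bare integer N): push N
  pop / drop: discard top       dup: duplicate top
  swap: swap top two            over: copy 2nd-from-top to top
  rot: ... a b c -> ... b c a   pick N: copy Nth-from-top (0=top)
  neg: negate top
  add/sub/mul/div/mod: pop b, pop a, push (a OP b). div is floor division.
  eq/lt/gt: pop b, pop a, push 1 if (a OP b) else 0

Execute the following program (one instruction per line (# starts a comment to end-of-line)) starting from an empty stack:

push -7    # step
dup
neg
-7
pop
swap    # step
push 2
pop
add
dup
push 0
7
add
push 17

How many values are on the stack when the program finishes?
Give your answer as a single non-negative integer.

After 'push -7': stack = [-7] (depth 1)
After 'dup': stack = [-7, -7] (depth 2)
After 'neg': stack = [-7, 7] (depth 2)
After 'push -7': stack = [-7, 7, -7] (depth 3)
After 'pop': stack = [-7, 7] (depth 2)
After 'swap': stack = [7, -7] (depth 2)
After 'push 2': stack = [7, -7, 2] (depth 3)
After 'pop': stack = [7, -7] (depth 2)
After 'add': stack = [0] (depth 1)
After 'dup': stack = [0, 0] (depth 2)
After 'push 0': stack = [0, 0, 0] (depth 3)
After 'push 7': stack = [0, 0, 0, 7] (depth 4)
After 'add': stack = [0, 0, 7] (depth 3)
After 'push 17': stack = [0, 0, 7, 17] (depth 4)

Answer: 4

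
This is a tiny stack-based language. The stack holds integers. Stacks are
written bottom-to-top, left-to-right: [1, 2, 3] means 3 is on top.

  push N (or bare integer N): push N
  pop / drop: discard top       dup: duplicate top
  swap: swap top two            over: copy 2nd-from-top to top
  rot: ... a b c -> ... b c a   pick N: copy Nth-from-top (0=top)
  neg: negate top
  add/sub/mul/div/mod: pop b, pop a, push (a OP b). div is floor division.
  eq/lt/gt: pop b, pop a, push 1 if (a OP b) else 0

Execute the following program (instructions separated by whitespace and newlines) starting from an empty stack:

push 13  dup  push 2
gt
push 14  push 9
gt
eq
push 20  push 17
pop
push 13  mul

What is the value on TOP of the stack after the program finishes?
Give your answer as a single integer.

Answer: 260

Derivation:
After 'push 13': [13]
After 'dup': [13, 13]
After 'push 2': [13, 13, 2]
After 'gt': [13, 1]
After 'push 14': [13, 1, 14]
After 'push 9': [13, 1, 14, 9]
After 'gt': [13, 1, 1]
After 'eq': [13, 1]
After 'push 20': [13, 1, 20]
After 'push 17': [13, 1, 20, 17]
After 'pop': [13, 1, 20]
After 'push 13': [13, 1, 20, 13]
After 'mul': [13, 1, 260]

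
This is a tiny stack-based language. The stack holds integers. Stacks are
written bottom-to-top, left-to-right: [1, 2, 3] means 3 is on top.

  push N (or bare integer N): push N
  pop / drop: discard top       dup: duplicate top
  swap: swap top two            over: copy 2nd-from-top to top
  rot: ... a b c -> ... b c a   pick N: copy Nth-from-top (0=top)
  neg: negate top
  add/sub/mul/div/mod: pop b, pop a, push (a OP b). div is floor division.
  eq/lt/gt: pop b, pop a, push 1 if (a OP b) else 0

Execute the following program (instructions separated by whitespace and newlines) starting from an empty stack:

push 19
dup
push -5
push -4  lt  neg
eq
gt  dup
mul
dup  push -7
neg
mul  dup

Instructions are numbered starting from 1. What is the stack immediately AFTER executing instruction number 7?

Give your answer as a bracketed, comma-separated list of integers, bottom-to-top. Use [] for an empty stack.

Answer: [19, 0]

Derivation:
Step 1 ('push 19'): [19]
Step 2 ('dup'): [19, 19]
Step 3 ('push -5'): [19, 19, -5]
Step 4 ('push -4'): [19, 19, -5, -4]
Step 5 ('lt'): [19, 19, 1]
Step 6 ('neg'): [19, 19, -1]
Step 7 ('eq'): [19, 0]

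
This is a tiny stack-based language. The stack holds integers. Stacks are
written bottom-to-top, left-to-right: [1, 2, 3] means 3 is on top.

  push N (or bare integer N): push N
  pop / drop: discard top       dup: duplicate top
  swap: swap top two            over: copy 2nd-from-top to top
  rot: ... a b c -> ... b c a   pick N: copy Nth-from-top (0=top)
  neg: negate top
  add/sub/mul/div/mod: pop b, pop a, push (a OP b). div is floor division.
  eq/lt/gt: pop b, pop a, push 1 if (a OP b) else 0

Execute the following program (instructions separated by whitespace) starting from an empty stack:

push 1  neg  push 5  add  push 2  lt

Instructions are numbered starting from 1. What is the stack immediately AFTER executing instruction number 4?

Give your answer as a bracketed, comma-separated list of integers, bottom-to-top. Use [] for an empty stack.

Step 1 ('push 1'): [1]
Step 2 ('neg'): [-1]
Step 3 ('push 5'): [-1, 5]
Step 4 ('add'): [4]

Answer: [4]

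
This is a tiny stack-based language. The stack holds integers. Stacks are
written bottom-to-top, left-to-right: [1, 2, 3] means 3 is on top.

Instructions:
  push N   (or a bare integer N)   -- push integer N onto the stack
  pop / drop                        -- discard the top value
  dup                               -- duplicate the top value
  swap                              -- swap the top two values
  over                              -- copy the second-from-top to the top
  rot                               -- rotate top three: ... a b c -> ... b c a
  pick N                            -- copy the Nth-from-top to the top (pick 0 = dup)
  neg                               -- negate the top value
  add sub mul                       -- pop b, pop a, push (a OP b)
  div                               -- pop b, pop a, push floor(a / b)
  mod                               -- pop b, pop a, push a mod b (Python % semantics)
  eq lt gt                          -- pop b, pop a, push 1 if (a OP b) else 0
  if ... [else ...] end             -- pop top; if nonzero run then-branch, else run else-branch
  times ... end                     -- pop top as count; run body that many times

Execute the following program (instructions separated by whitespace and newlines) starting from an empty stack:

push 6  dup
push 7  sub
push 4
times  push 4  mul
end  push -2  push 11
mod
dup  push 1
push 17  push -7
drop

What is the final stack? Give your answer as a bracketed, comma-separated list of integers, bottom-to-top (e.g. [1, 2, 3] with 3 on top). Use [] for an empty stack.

Answer: [6, -256, 9, 9, 1, 17]

Derivation:
After 'push 6': [6]
After 'dup': [6, 6]
After 'push 7': [6, 6, 7]
After 'sub': [6, -1]
After 'push 4': [6, -1, 4]
After 'times': [6, -1]
After 'push 4': [6, -1, 4]
After 'mul': [6, -4]
After 'push 4': [6, -4, 4]
After 'mul': [6, -16]
After 'push 4': [6, -16, 4]
After 'mul': [6, -64]
After 'push 4': [6, -64, 4]
After 'mul': [6, -256]
After 'push -2': [6, -256, -2]
After 'push 11': [6, -256, -2, 11]
After 'mod': [6, -256, 9]
After 'dup': [6, -256, 9, 9]
After 'push 1': [6, -256, 9, 9, 1]
After 'push 17': [6, -256, 9, 9, 1, 17]
After 'push -7': [6, -256, 9, 9, 1, 17, -7]
After 'drop': [6, -256, 9, 9, 1, 17]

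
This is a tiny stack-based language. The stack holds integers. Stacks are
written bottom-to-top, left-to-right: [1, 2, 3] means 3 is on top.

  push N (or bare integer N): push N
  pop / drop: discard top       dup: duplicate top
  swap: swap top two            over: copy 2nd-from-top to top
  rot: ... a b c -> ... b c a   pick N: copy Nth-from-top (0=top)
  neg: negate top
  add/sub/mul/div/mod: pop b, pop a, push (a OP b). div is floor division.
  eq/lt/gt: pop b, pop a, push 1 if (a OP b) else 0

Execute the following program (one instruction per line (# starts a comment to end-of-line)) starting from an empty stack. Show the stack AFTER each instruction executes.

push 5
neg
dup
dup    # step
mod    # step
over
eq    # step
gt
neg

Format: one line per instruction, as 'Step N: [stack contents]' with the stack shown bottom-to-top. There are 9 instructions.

Step 1: [5]
Step 2: [-5]
Step 3: [-5, -5]
Step 4: [-5, -5, -5]
Step 5: [-5, 0]
Step 6: [-5, 0, -5]
Step 7: [-5, 0]
Step 8: [0]
Step 9: [0]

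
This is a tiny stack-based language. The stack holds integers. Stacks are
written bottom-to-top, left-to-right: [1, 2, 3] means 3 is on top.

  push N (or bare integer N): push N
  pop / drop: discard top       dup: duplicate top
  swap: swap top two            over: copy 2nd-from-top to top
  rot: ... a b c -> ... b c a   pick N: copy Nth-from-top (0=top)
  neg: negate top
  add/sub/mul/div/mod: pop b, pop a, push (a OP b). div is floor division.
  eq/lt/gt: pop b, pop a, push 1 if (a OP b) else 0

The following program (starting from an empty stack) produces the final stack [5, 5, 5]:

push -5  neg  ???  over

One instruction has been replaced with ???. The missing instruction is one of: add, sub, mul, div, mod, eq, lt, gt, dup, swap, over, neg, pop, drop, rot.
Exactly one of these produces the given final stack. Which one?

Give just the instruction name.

Answer: dup

Derivation:
Stack before ???: [5]
Stack after ???:  [5, 5]
The instruction that transforms [5] -> [5, 5] is: dup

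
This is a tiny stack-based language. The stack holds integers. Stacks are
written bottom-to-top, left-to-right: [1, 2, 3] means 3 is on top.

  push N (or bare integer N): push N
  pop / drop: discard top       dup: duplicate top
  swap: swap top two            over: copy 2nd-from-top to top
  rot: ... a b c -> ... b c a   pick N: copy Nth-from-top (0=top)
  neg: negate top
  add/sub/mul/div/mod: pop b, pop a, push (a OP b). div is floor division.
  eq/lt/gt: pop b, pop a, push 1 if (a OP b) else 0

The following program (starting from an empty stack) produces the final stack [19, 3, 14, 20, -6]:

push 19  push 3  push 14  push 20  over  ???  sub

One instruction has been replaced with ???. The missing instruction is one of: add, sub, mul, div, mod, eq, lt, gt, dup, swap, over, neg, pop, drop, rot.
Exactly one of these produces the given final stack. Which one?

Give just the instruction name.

Answer: over

Derivation:
Stack before ???: [19, 3, 14, 20, 14]
Stack after ???:  [19, 3, 14, 20, 14, 20]
The instruction that transforms [19, 3, 14, 20, 14] -> [19, 3, 14, 20, 14, 20] is: over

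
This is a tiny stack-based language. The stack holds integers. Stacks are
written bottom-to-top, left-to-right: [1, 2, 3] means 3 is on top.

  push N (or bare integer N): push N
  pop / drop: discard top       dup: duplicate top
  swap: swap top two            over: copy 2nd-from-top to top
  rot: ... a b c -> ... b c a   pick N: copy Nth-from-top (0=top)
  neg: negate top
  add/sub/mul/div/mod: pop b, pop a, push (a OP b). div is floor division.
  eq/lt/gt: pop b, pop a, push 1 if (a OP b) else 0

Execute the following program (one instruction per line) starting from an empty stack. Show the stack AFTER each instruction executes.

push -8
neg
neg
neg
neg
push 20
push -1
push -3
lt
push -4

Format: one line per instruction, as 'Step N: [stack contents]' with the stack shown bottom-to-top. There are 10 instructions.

Step 1: [-8]
Step 2: [8]
Step 3: [-8]
Step 4: [8]
Step 5: [-8]
Step 6: [-8, 20]
Step 7: [-8, 20, -1]
Step 8: [-8, 20, -1, -3]
Step 9: [-8, 20, 0]
Step 10: [-8, 20, 0, -4]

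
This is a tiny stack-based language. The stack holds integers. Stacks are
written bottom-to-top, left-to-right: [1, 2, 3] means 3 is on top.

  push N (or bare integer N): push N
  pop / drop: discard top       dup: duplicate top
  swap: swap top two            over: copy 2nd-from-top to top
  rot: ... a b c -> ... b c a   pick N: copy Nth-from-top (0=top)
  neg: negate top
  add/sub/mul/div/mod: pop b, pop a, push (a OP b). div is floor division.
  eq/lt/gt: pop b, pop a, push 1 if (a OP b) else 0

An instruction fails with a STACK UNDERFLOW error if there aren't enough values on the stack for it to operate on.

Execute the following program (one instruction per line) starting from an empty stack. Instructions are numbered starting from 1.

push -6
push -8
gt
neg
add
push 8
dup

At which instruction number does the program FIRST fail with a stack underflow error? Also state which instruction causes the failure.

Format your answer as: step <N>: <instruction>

Answer: step 5: add

Derivation:
Step 1 ('push -6'): stack = [-6], depth = 1
Step 2 ('push -8'): stack = [-6, -8], depth = 2
Step 3 ('gt'): stack = [1], depth = 1
Step 4 ('neg'): stack = [-1], depth = 1
Step 5 ('add'): needs 2 value(s) but depth is 1 — STACK UNDERFLOW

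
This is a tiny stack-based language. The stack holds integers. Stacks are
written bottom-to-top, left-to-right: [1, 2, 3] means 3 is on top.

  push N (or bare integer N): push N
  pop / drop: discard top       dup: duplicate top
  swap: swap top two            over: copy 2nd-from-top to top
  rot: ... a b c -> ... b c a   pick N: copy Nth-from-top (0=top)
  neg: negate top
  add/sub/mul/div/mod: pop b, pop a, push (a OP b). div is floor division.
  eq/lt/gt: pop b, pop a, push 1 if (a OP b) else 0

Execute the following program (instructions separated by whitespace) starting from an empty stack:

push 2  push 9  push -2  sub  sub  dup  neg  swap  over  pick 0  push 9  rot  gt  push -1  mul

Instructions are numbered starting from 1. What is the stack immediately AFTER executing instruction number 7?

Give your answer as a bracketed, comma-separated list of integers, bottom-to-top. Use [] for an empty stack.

Step 1 ('push 2'): [2]
Step 2 ('push 9'): [2, 9]
Step 3 ('push -2'): [2, 9, -2]
Step 4 ('sub'): [2, 11]
Step 5 ('sub'): [-9]
Step 6 ('dup'): [-9, -9]
Step 7 ('neg'): [-9, 9]

Answer: [-9, 9]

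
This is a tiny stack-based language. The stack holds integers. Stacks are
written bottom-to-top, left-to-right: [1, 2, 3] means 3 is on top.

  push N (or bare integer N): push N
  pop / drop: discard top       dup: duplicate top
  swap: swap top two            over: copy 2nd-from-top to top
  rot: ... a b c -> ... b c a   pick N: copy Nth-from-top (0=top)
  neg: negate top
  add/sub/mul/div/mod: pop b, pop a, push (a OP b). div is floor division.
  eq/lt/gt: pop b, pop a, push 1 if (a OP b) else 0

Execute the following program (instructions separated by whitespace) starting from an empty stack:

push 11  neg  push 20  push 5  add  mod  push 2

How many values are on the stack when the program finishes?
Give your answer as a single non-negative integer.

Answer: 2

Derivation:
After 'push 11': stack = [11] (depth 1)
After 'neg': stack = [-11] (depth 1)
After 'push 20': stack = [-11, 20] (depth 2)
After 'push 5': stack = [-11, 20, 5] (depth 3)
After 'add': stack = [-11, 25] (depth 2)
After 'mod': stack = [14] (depth 1)
After 'push 2': stack = [14, 2] (depth 2)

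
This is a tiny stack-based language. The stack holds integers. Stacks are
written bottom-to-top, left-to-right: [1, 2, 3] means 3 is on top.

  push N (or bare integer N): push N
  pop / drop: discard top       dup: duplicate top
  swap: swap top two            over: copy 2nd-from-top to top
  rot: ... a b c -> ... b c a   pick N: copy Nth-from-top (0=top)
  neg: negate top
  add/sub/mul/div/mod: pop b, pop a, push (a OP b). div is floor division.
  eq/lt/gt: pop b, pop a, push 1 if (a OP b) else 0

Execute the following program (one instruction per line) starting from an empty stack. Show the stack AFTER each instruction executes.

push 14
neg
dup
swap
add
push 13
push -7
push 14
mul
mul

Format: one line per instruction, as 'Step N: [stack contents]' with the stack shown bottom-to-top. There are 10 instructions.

Step 1: [14]
Step 2: [-14]
Step 3: [-14, -14]
Step 4: [-14, -14]
Step 5: [-28]
Step 6: [-28, 13]
Step 7: [-28, 13, -7]
Step 8: [-28, 13, -7, 14]
Step 9: [-28, 13, -98]
Step 10: [-28, -1274]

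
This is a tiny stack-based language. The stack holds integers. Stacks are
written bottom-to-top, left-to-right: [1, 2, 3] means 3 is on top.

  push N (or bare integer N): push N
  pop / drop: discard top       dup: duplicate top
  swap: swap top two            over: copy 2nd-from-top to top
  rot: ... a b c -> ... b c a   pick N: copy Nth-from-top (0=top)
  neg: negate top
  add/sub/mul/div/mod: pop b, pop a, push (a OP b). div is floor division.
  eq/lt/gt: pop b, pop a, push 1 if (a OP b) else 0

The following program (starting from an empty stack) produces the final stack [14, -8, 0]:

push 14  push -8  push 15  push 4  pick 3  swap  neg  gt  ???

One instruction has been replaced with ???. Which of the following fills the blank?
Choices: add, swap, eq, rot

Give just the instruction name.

Answer: eq

Derivation:
Stack before ???: [14, -8, 15, 1]
Stack after ???:  [14, -8, 0]
Checking each choice:
  add: produces [14, -8, 16]
  swap: produces [14, -8, 1, 15]
  eq: MATCH
  rot: produces [14, 15, 1, -8]


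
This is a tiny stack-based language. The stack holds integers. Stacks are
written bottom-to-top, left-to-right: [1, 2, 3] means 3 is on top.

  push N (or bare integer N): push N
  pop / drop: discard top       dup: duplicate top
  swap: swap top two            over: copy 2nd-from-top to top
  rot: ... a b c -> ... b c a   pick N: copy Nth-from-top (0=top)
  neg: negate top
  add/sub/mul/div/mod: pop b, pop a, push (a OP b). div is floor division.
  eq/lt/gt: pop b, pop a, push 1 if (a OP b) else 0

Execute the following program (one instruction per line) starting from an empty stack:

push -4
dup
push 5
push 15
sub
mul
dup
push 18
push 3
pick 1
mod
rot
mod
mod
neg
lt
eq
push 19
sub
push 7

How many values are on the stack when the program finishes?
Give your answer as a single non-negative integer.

After 'push -4': stack = [-4] (depth 1)
After 'dup': stack = [-4, -4] (depth 2)
After 'push 5': stack = [-4, -4, 5] (depth 3)
After 'push 15': stack = [-4, -4, 5, 15] (depth 4)
After 'sub': stack = [-4, -4, -10] (depth 3)
After 'mul': stack = [-4, 40] (depth 2)
After 'dup': stack = [-4, 40, 40] (depth 3)
After 'push 18': stack = [-4, 40, 40, 18] (depth 4)
After 'push 3': stack = [-4, 40, 40, 18, 3] (depth 5)
After 'pick 1': stack = [-4, 40, 40, 18, 3, 18] (depth 6)
After 'mod': stack = [-4, 40, 40, 18, 3] (depth 5)
After 'rot': stack = [-4, 40, 18, 3, 40] (depth 5)
After 'mod': stack = [-4, 40, 18, 3] (depth 4)
After 'mod': stack = [-4, 40, 0] (depth 3)
After 'neg': stack = [-4, 40, 0] (depth 3)
After 'lt': stack = [-4, 0] (depth 2)
After 'eq': stack = [0] (depth 1)
After 'push 19': stack = [0, 19] (depth 2)
After 'sub': stack = [-19] (depth 1)
After 'push 7': stack = [-19, 7] (depth 2)

Answer: 2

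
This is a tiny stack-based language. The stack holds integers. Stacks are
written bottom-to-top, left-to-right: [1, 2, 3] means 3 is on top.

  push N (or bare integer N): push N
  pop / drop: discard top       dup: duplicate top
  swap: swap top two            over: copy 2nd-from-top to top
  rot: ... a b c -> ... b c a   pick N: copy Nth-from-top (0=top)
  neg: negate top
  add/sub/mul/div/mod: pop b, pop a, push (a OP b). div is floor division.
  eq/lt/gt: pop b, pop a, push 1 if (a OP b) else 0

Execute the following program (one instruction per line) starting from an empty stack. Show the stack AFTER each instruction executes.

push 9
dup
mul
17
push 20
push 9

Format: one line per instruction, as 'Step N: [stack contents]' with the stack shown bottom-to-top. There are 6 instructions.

Step 1: [9]
Step 2: [9, 9]
Step 3: [81]
Step 4: [81, 17]
Step 5: [81, 17, 20]
Step 6: [81, 17, 20, 9]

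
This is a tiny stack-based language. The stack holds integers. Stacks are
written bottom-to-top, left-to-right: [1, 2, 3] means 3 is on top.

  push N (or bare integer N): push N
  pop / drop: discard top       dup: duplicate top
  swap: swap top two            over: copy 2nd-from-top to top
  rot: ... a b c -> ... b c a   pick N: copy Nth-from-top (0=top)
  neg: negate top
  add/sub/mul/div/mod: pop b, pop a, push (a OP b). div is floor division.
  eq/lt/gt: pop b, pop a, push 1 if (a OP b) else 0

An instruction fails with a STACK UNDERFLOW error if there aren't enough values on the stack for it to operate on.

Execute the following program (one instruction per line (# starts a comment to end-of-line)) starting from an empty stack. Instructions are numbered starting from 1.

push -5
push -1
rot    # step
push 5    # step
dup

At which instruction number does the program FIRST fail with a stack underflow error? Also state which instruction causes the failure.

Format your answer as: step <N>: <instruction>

Answer: step 3: rot

Derivation:
Step 1 ('push -5'): stack = [-5], depth = 1
Step 2 ('push -1'): stack = [-5, -1], depth = 2
Step 3 ('rot'): needs 3 value(s) but depth is 2 — STACK UNDERFLOW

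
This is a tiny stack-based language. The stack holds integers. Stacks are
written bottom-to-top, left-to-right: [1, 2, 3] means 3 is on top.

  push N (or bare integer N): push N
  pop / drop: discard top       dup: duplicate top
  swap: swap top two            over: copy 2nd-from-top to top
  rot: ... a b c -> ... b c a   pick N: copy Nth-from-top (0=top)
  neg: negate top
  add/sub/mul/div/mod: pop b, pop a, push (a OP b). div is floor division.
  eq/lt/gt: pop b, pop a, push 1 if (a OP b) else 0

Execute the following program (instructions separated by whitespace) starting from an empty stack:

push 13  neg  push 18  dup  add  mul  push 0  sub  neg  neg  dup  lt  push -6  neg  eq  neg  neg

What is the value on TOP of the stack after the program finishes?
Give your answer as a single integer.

After 'push 13': [13]
After 'neg': [-13]
After 'push 18': [-13, 18]
After 'dup': [-13, 18, 18]
After 'add': [-13, 36]
After 'mul': [-468]
After 'push 0': [-468, 0]
After 'sub': [-468]
After 'neg': [468]
After 'neg': [-468]
After 'dup': [-468, -468]
After 'lt': [0]
After 'push -6': [0, -6]
After 'neg': [0, 6]
After 'eq': [0]
After 'neg': [0]
After 'neg': [0]

Answer: 0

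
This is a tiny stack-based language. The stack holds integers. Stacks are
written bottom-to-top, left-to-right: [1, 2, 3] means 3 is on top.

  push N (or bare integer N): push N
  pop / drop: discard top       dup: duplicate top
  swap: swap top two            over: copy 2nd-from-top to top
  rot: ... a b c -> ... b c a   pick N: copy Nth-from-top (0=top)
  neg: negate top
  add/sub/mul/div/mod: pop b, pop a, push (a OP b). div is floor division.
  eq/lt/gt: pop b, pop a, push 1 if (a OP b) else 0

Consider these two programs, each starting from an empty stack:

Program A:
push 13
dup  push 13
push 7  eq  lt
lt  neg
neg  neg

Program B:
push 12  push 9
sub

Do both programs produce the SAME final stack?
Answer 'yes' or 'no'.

Answer: no

Derivation:
Program A trace:
  After 'push 13': [13]
  After 'dup': [13, 13]
  After 'push 13': [13, 13, 13]
  After 'push 7': [13, 13, 13, 7]
  After 'eq': [13, 13, 0]
  After 'lt': [13, 0]
  After 'lt': [0]
  After 'neg': [0]
  After 'neg': [0]
  After 'neg': [0]
Program A final stack: [0]

Program B trace:
  After 'push 12': [12]
  After 'push 9': [12, 9]
  After 'sub': [3]
Program B final stack: [3]
Same: no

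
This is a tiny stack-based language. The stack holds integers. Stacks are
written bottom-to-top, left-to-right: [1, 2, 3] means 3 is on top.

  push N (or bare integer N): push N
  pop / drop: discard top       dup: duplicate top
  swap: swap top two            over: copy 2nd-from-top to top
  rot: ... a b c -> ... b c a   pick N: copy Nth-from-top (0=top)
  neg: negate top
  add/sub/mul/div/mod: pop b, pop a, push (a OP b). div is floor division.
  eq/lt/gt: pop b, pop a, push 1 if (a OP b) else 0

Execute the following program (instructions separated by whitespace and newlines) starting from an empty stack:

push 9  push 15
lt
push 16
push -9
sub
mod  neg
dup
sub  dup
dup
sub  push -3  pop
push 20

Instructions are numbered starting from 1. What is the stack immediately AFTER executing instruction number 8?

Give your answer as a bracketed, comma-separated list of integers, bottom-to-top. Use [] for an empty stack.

Answer: [-1]

Derivation:
Step 1 ('push 9'): [9]
Step 2 ('push 15'): [9, 15]
Step 3 ('lt'): [1]
Step 4 ('push 16'): [1, 16]
Step 5 ('push -9'): [1, 16, -9]
Step 6 ('sub'): [1, 25]
Step 7 ('mod'): [1]
Step 8 ('neg'): [-1]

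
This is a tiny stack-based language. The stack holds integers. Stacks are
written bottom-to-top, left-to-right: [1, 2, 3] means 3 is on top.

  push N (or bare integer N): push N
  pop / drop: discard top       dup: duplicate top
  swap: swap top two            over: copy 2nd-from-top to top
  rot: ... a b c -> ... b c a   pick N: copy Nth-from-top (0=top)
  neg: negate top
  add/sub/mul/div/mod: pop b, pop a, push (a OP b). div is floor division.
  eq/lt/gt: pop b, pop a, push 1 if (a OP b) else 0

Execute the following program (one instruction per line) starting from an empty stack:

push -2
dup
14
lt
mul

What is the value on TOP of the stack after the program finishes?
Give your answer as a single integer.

After 'push -2': [-2]
After 'dup': [-2, -2]
After 'push 14': [-2, -2, 14]
After 'lt': [-2, 1]
After 'mul': [-2]

Answer: -2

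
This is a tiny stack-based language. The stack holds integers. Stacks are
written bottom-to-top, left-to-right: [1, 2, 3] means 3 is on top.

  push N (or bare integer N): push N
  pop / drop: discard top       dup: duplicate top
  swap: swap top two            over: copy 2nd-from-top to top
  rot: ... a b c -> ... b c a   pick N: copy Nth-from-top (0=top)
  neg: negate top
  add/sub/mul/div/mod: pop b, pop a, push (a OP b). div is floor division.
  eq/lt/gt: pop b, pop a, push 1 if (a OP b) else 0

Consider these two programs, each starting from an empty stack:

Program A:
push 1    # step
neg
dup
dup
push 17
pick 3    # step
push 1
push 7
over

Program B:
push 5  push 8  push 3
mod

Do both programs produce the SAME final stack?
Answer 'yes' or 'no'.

Program A trace:
  After 'push 1': [1]
  After 'neg': [-1]
  After 'dup': [-1, -1]
  After 'dup': [-1, -1, -1]
  After 'push 17': [-1, -1, -1, 17]
  After 'pick 3': [-1, -1, -1, 17, -1]
  After 'push 1': [-1, -1, -1, 17, -1, 1]
  After 'push 7': [-1, -1, -1, 17, -1, 1, 7]
  After 'over': [-1, -1, -1, 17, -1, 1, 7, 1]
Program A final stack: [-1, -1, -1, 17, -1, 1, 7, 1]

Program B trace:
  After 'push 5': [5]
  After 'push 8': [5, 8]
  After 'push 3': [5, 8, 3]
  After 'mod': [5, 2]
Program B final stack: [5, 2]
Same: no

Answer: no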